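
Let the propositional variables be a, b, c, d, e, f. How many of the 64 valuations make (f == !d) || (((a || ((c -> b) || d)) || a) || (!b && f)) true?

62

Initial set: {((f == !d) || (((a || ((c -> b) || d)) || a) || (!b && f)))}.
((f == !d) || (((a || ((c -> b) || d)) || a) || (!b && f))): β-rule — branch into (f == !d)  //  (((a || ((c -> b) || d)) || a) || (!b && f)).
  branch 1 (add (f == !d)):
    (f == !d): β-rule — branch into f, !d  //  !f, !!d.
      branch 1.1 (add f, !d):
        ○ open, literals {d=false, f=true}.
      branch 1.2 (add !f, !!d):
        ○ open, literals {d=true, f=false}.
  branch 2 (add (((a || ((c -> b) || d)) || a) || (!b && f))):
    (((a || ((c -> b) || d)) || a) || (!b && f)): β-rule — branch into ((a || ((c -> b) || d)) || a)  //  (!b && f).
      branch 2.1 (add ((a || ((c -> b) || d)) || a)):
        ((a || ((c -> b) || d)) || a): β-rule — branch into (a || ((c -> b) || d))  //  a.
          branch 2.1.1 (add (a || ((c -> b) || d))):
            (a || ((c -> b) || d)): β-rule — branch into a  //  ((c -> b) || d).
              branch 2.1.1.1 (add a):
                ○ open, literals {a=true}.
              branch 2.1.1.2 (add ((c -> b) || d)):
                ((c -> b) || d): β-rule — branch into (c -> b)  //  d.
                  branch 2.1.1.2.1 (add (c -> b)):
                    (c -> b): β-rule — branch into !c  //  b.
                      branch 2.1.1.2.1.1 (add !c):
                        ○ open, literals {c=false}.
                      branch 2.1.1.2.1.2 (add b):
                        ○ open, literals {b=true}.
                  branch 2.1.1.2.2 (add d):
                    ○ open, literals {d=true}.
          branch 2.1.2 (add a):
            ○ open, literals {a=true}.
      branch 2.2 (add (!b && f)):
        (!b && f): α-rule — add !b, f.
        ○ open, literals {b=false, f=true}.
0 branches closed, 8 open.
Each open branch fixes some atoms; the unmentioned ones are free. Counting distinct full assignments: branch {d=false, f=true} (a, b, c, e) contributes 16 new; branch {d=true, f=false} (a, b, c, e) contributes 16 new; branch {a=true} (b, c, d, e, f) contributes 16 new; branch {c=false} (a, b, d, e, f) contributes 8 new; branch {b=true} (a, c, d, e, f) contributes 4 new; branch {d=true} (a, b, c, e, f) contributes 2 new; branch {a=true} (b, c, d, e, f) contributes 0 new; branch {b=false, f=true} (a, c, d, e) contributes 0 new. Total: 62.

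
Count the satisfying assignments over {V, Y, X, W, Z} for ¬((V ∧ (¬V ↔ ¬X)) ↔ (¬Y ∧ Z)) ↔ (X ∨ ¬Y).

20

Initial set: {(¬((V ∧ (¬V ↔ ¬X)) ↔ (¬Y ∧ Z)) ↔ (X ∨ ¬Y))}.
(¬((V ∧ (¬V ↔ ¬X)) ↔ (¬Y ∧ Z)) ↔ (X ∨ ¬Y)): β-rule — branch into ¬((V ∧ (¬V ↔ ¬X)) ↔ (¬Y ∧ Z)), (X ∨ ¬Y)  //  ¬¬((V ∧ (¬V ↔ ¬X)) ↔ (¬Y ∧ Z)), ¬(X ∨ ¬Y).
  branch 1 (add ¬((V ∧ (¬V ↔ ¬X)) ↔ (¬Y ∧ Z)), (X ∨ ¬Y)):
    ¬((V ∧ (¬V ↔ ¬X)) ↔ (¬Y ∧ Z)): β-rule — branch into (V ∧ (¬V ↔ ¬X)), ¬(¬Y ∧ Z)  //  ¬(V ∧ (¬V ↔ ¬X)), (¬Y ∧ Z).
      branch 1.1 (add (V ∧ (¬V ↔ ¬X)), ¬(¬Y ∧ Z)):
        (V ∧ (¬V ↔ ¬X)): α-rule — add V, (¬V ↔ ¬X).
        (X ∨ ¬Y): β-rule — branch into X  //  ¬Y.
          branch 1.1.1 (add X):
            ¬(¬Y ∧ Z): β-rule — branch into ¬¬Y  //  ¬Z.
              branch 1.1.1.1 (add ¬¬Y):
                (¬V ↔ ¬X): β-rule — branch into ¬V, ¬X  //  ¬¬V, ¬¬X.
                  branch 1.1.1.1.1 (add ¬V, ¬X):
                    × closes — contains both V and ¬V.
                  branch 1.1.1.1.2 (add ¬¬V, ¬¬X):
                    ○ open, literals {V=true, X=true, Y=true}.
              branch 1.1.1.2 (add ¬Z):
                (¬V ↔ ¬X): β-rule — branch into ¬V, ¬X  //  ¬¬V, ¬¬X.
                  branch 1.1.1.2.1 (add ¬V, ¬X):
                    × closes — contains both V and ¬V.
                  branch 1.1.1.2.2 (add ¬¬V, ¬¬X):
                    ○ open, literals {V=true, X=true, Z=false}.
          branch 1.1.2 (add ¬Y):
            ¬(¬Y ∧ Z): β-rule — branch into ¬¬Y  //  ¬Z.
              branch 1.1.2.1 (add ¬¬Y):
                × closes — contains both Y and ¬Y.
              branch 1.1.2.2 (add ¬Z):
                (¬V ↔ ¬X): β-rule — branch into ¬V, ¬X  //  ¬¬V, ¬¬X.
                  branch 1.1.2.2.1 (add ¬V, ¬X):
                    × closes — contains both V and ¬V.
                  branch 1.1.2.2.2 (add ¬¬V, ¬¬X):
                    ○ open, literals {V=true, X=true, Y=false, Z=false}.
      branch 1.2 (add ¬(V ∧ (¬V ↔ ¬X)), (¬Y ∧ Z)):
        (¬Y ∧ Z): α-rule — add ¬Y, Z.
        (X ∨ ¬Y): β-rule — branch into X  //  ¬Y.
          branch 1.2.1 (add X):
            ¬(V ∧ (¬V ↔ ¬X)): β-rule — branch into ¬V  //  ¬(¬V ↔ ¬X).
              branch 1.2.1.1 (add ¬V):
                ○ open, literals {V=false, X=true, Y=false, Z=true}.
              branch 1.2.1.2 (add ¬(¬V ↔ ¬X)):
                ¬(¬V ↔ ¬X): β-rule — branch into ¬V, ¬¬X  //  ¬¬V, ¬X.
                  branch 1.2.1.2.1 (add ¬V, ¬¬X):
                    ○ open, literals {V=false, X=true, Y=false, Z=true}.
                  branch 1.2.1.2.2 (add ¬¬V, ¬X):
                    × closes — contains both X and ¬X.
          branch 1.2.2 (add ¬Y):
            ¬(V ∧ (¬V ↔ ¬X)): β-rule — branch into ¬V  //  ¬(¬V ↔ ¬X).
              branch 1.2.2.1 (add ¬V):
                ○ open, literals {V=false, Y=false, Z=true}.
              branch 1.2.2.2 (add ¬(¬V ↔ ¬X)):
                ¬(¬V ↔ ¬X): β-rule — branch into ¬V, ¬¬X  //  ¬¬V, ¬X.
                  branch 1.2.2.2.1 (add ¬V, ¬¬X):
                    ○ open, literals {V=false, X=true, Y=false, Z=true}.
                  branch 1.2.2.2.2 (add ¬¬V, ¬X):
                    ○ open, literals {V=true, X=false, Y=false, Z=true}.
  branch 2 (add ¬¬((V ∧ (¬V ↔ ¬X)) ↔ (¬Y ∧ Z)), ¬(X ∨ ¬Y)):
    ¬(X ∨ ¬Y): α-rule — add ¬X, ¬¬Y.
    ¬¬((V ∧ (¬V ↔ ¬X)) ↔ (¬Y ∧ Z)): β-rule — branch into (V ∧ (¬V ↔ ¬X)), (¬Y ∧ Z)  //  ¬(V ∧ (¬V ↔ ¬X)), ¬(¬Y ∧ Z).
      branch 2.1 (add (V ∧ (¬V ↔ ¬X)), (¬Y ∧ Z)):
        (V ∧ (¬V ↔ ¬X)): α-rule — add V, (¬V ↔ ¬X).
        (¬Y ∧ Z): α-rule — add ¬Y, Z.
        × closes — contains both Y and ¬Y.
      branch 2.2 (add ¬(V ∧ (¬V ↔ ¬X)), ¬(¬Y ∧ Z)):
        ¬(V ∧ (¬V ↔ ¬X)): β-rule — branch into ¬V  //  ¬(¬V ↔ ¬X).
          branch 2.2.1 (add ¬V):
            ¬(¬Y ∧ Z): β-rule — branch into ¬¬Y  //  ¬Z.
              branch 2.2.1.1 (add ¬¬Y):
                ○ open, literals {V=false, X=false, Y=true}.
              branch 2.2.1.2 (add ¬Z):
                ○ open, literals {V=false, X=false, Y=true, Z=false}.
          branch 2.2.2 (add ¬(¬V ↔ ¬X)):
            ¬(¬Y ∧ Z): β-rule — branch into ¬¬Y  //  ¬Z.
              branch 2.2.2.1 (add ¬¬Y):
                ¬(¬V ↔ ¬X): β-rule — branch into ¬V, ¬¬X  //  ¬¬V, ¬X.
                  branch 2.2.2.1.1 (add ¬V, ¬¬X):
                    × closes — contains both X and ¬X.
                  branch 2.2.2.1.2 (add ¬¬V, ¬X):
                    ○ open, literals {V=true, X=false, Y=true}.
              branch 2.2.2.2 (add ¬Z):
                ¬(¬V ↔ ¬X): β-rule — branch into ¬V, ¬¬X  //  ¬¬V, ¬X.
                  branch 2.2.2.2.1 (add ¬V, ¬¬X):
                    × closes — contains both X and ¬X.
                  branch 2.2.2.2.2 (add ¬¬V, ¬X):
                    ○ open, literals {V=true, X=false, Y=true, Z=false}.
8 branches closed, 12 open.
Each open branch fixes some atoms; the unmentioned ones are free. Counting distinct full assignments: branch {V=true, X=true, Y=true} (W, Z) contributes 4 new; branch {V=true, X=true, Z=false} (Y, W) contributes 2 new; branch {V=true, X=true, Y=false, Z=false} (W) contributes 0 new; branch {V=false, X=true, Y=false, Z=true} (W) contributes 2 new; branch {V=false, X=true, Y=false, Z=true} (W) contributes 0 new; branch {V=false, Y=false, Z=true} (X, W) contributes 2 new; branch {V=false, X=true, Y=false, Z=true} (W) contributes 0 new; branch {V=true, X=false, Y=false, Z=true} (W) contributes 2 new; branch {V=false, X=false, Y=true} (W, Z) contributes 4 new; branch {V=false, X=false, Y=true, Z=false} (W) contributes 0 new; branch {V=true, X=false, Y=true} (W, Z) contributes 4 new; branch {V=true, X=false, Y=true, Z=false} (W) contributes 0 new. Total: 20.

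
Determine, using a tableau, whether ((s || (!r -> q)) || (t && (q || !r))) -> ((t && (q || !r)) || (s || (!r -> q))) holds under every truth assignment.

Valid

Assume the negation and expand:
Initial set: {!(((s || (!r -> q)) || (t && (q || !r))) -> ((t && (q || !r)) || (s || (!r -> q))))}.
!(((s || (!r -> q)) || (t && (q || !r))) -> ((t && (q || !r)) || (s || (!r -> q)))): α-rule — add ((s || (!r -> q)) || (t && (q || !r))), !((t && (q || !r)) || (s || (!r -> q))).
!((t && (q || !r)) || (s || (!r -> q))): α-rule — add !(t && (q || !r)), !(s || (!r -> q)).
!(s || (!r -> q)): α-rule — add !s, !(!r -> q).
!(!r -> q): α-rule — add !r, !q.
((s || (!r -> q)) || (t && (q || !r))): β-rule — branch into (s || (!r -> q))  //  (t && (q || !r)).
  branch 1 (add (s || (!r -> q))):
    !(t && (q || !r)): β-rule — branch into !t  //  !(q || !r).
      branch 1.1 (add !t):
        (s || (!r -> q)): β-rule — branch into s  //  (!r -> q).
          branch 1.1.1 (add s):
            × closes — contains both s and !s.
          branch 1.1.2 (add (!r -> q)):
            (!r -> q): β-rule — branch into !!r  //  q.
              branch 1.1.2.1 (add !!r):
                × closes — contains both r and !r.
              branch 1.1.2.2 (add q):
                × closes — contains both q and !q.
      branch 1.2 (add !(q || !r)):
        !(q || !r): α-rule — add !q, !!r.
        × closes — contains both r and !r.
  branch 2 (add (t && (q || !r))):
    (t && (q || !r)): α-rule — add t, (q || !r).
    !(t && (q || !r)): β-rule — branch into !t  //  !(q || !r).
      branch 2.1 (add !t):
        × closes — contains both t and !t.
      branch 2.2 (add !(q || !r)):
        !(q || !r): α-rule — add !q, !!r.
        × closes — contains both r and !r.
All 6 branches close.
Every branch closed, so the negation is unsatisfiable and the formula is valid.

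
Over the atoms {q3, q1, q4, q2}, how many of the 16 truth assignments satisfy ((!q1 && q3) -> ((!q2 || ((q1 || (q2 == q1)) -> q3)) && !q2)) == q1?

Initial set: {T (((!q1 && q3) -> ((!q2 || ((q1 || (q2 == q1)) -> q3)) && !q2)) == q1)}.
T (((!q1 && q3) -> ((!q2 || ((q1 || (q2 == q1)) -> q3)) && !q2)) == q1): β-rule — branch into T ((!q1 && q3) -> ((!q2 || ((q1 || (q2 == q1)) -> q3)) && !q2)), T q1  //  F ((!q1 && q3) -> ((!q2 || ((q1 || (q2 == q1)) -> q3)) && !q2)), F q1.
  branch 1 (add T ((!q1 && q3) -> ((!q2 || ((q1 || (q2 == q1)) -> q3)) && !q2)), T q1):
    T ((!q1 && q3) -> ((!q2 || ((q1 || (q2 == q1)) -> q3)) && !q2)): β-rule — branch into F (!q1 && q3)  //  T ((!q2 || ((q1 || (q2 == q1)) -> q3)) && !q2).
      branch 1.1 (add F (!q1 && q3)):
        F (!q1 && q3): β-rule — branch into F !q1  //  F q3.
          branch 1.1.1 (add F !q1):
            ○ open, literals {q1=true}.
          branch 1.1.2 (add F q3):
            ○ open, literals {q1=true, q3=false}.
      branch 1.2 (add T ((!q2 || ((q1 || (q2 == q1)) -> q3)) && !q2)):
        T ((!q2 || ((q1 || (q2 == q1)) -> q3)) && !q2): α-rule — add T (!q2 || ((q1 || (q2 == q1)) -> q3)), T !q2.
        T (!q2 || ((q1 || (q2 == q1)) -> q3)): β-rule — branch into T !q2  //  T ((q1 || (q2 == q1)) -> q3).
          branch 1.2.1 (add T !q2):
            ○ open, literals {q1=true, q2=false}.
          branch 1.2.2 (add T ((q1 || (q2 == q1)) -> q3)):
            T ((q1 || (q2 == q1)) -> q3): β-rule — branch into F (q1 || (q2 == q1))  //  T q3.
              branch 1.2.2.1 (add F (q1 || (q2 == q1))):
                F (q1 || (q2 == q1)): α-rule — add F q1, F (q2 == q1).
                × closes — contains both q1 and !q1.
              branch 1.2.2.2 (add T q3):
                ○ open, literals {q1=true, q2=false, q3=true}.
  branch 2 (add F ((!q1 && q3) -> ((!q2 || ((q1 || (q2 == q1)) -> q3)) && !q2)), F q1):
    F ((!q1 && q3) -> ((!q2 || ((q1 || (q2 == q1)) -> q3)) && !q2)): α-rule — add T (!q1 && q3), F ((!q2 || ((q1 || (q2 == q1)) -> q3)) && !q2).
    T (!q1 && q3): α-rule — add T !q1, T q3.
    F ((!q2 || ((q1 || (q2 == q1)) -> q3)) && !q2): β-rule — branch into F (!q2 || ((q1 || (q2 == q1)) -> q3))  //  F !q2.
      branch 2.1 (add F (!q2 || ((q1 || (q2 == q1)) -> q3))):
        F (!q2 || ((q1 || (q2 == q1)) -> q3)): α-rule — add F !q2, F ((q1 || (q2 == q1)) -> q3).
        F ((q1 || (q2 == q1)) -> q3): α-rule — add T (q1 || (q2 == q1)), F q3.
        × closes — contains both q3 and !q3.
      branch 2.2 (add F !q2):
        ○ open, literals {q1=false, q2=true, q3=true}.
2 branches closed, 5 open.
Each open branch fixes some atoms; the unmentioned ones are free. Counting distinct full assignments: branch {q1=true} (q3, q4, q2) contributes 8 new; branch {q1=true, q3=false} (q4, q2) contributes 0 new; branch {q1=true, q2=false} (q3, q4) contributes 0 new; branch {q1=true, q2=false, q3=true} (q4) contributes 0 new; branch {q1=false, q2=true, q3=true} (q4) contributes 2 new. Total: 10.

10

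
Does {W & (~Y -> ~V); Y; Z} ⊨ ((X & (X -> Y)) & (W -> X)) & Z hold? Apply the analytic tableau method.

No

Initial set: {(W & (~Y -> ~V)); Y; Z; ~(((X & (X -> Y)) & (W -> X)) & Z)}.
(W & (~Y -> ~V)): α-rule — add W, (~Y -> ~V).
~(((X & (X -> Y)) & (W -> X)) & Z): β-rule — branch into ~((X & (X -> Y)) & (W -> X))  //  ~Z.
  branch 1 (add ~((X & (X -> Y)) & (W -> X))):
    (~Y -> ~V): β-rule — branch into ~~Y  //  ~V.
      branch 1.1 (add ~~Y):
        ~((X & (X -> Y)) & (W -> X)): β-rule — branch into ~(X & (X -> Y))  //  ~(W -> X).
          branch 1.1.1 (add ~(X & (X -> Y))):
            ~(X & (X -> Y)): β-rule — branch into ~X  //  ~(X -> Y).
              branch 1.1.1.1 (add ~X):
                ○ open, literals {W=true, X=false, Y=true, Z=true}.
              branch 1.1.1.2 (add ~(X -> Y)):
                ~(X -> Y): α-rule — add X, ~Y.
                × closes — contains both Y and ~Y.
          branch 1.1.2 (add ~(W -> X)):
            ~(W -> X): α-rule — add W, ~X.
            ○ open, literals {W=true, X=false, Y=true, Z=true}.
      branch 1.2 (add ~V):
        ~((X & (X -> Y)) & (W -> X)): β-rule — branch into ~(X & (X -> Y))  //  ~(W -> X).
          branch 1.2.1 (add ~(X & (X -> Y))):
            ~(X & (X -> Y)): β-rule — branch into ~X  //  ~(X -> Y).
              branch 1.2.1.1 (add ~X):
                ○ open, literals {V=false, W=true, X=false, Y=true, Z=true}.
              branch 1.2.1.2 (add ~(X -> Y)):
                ~(X -> Y): α-rule — add X, ~Y.
                × closes — contains both Y and ~Y.
          branch 1.2.2 (add ~(W -> X)):
            ~(W -> X): α-rule — add W, ~X.
            ○ open, literals {V=false, W=true, X=false, Y=true, Z=true}.
  branch 2 (add ~Z):
    × closes — contains both Z and ~Z.
3 branches closed, 4 open.
An open branch gives a countermodel: W=true, X=false, Y=true, Z=true (unmentioned atoms arbitrary); the premises hold there but the conclusion fails.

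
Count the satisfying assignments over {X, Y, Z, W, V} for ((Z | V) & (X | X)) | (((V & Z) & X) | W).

Initial set: {(((Z | V) & (X | X)) | (((V & Z) & X) | W))}.
(((Z | V) & (X | X)) | (((V & Z) & X) | W)): β-rule — branch into ((Z | V) & (X | X))  //  (((V & Z) & X) | W).
  branch 1 (add ((Z | V) & (X | X))):
    ((Z | V) & (X | X)): α-rule — add (Z | V), (X | X).
    (Z | V): β-rule — branch into Z  //  V.
      branch 1.1 (add Z):
        (X | X): β-rule — branch into X  //  X.
          branch 1.1.1 (add X):
            ○ open, literals {X=T, Z=T}.
          branch 1.1.2 (add X):
            ○ open, literals {X=T, Z=T}.
      branch 1.2 (add V):
        (X | X): β-rule — branch into X  //  X.
          branch 1.2.1 (add X):
            ○ open, literals {V=T, X=T}.
          branch 1.2.2 (add X):
            ○ open, literals {V=T, X=T}.
  branch 2 (add (((V & Z) & X) | W)):
    (((V & Z) & X) | W): β-rule — branch into ((V & Z) & X)  //  W.
      branch 2.1 (add ((V & Z) & X)):
        ((V & Z) & X): α-rule — add (V & Z), X.
        (V & Z): α-rule — add V, Z.
        ○ open, literals {V=T, X=T, Z=T}.
      branch 2.2 (add W):
        ○ open, literals {W=T}.
0 branches closed, 6 open.
Each open branch fixes some atoms; the unmentioned ones are free. Counting distinct full assignments: branch {X=T, Z=T} (Y, W, V) contributes 8 new; branch {X=T, Z=T} (Y, W, V) contributes 0 new; branch {V=T, X=T} (Y, Z, W) contributes 4 new; branch {V=T, X=T} (Y, Z, W) contributes 0 new; branch {V=T, X=T, Z=T} (Y, W) contributes 0 new; branch {W=T} (X, Y, Z, V) contributes 10 new. Total: 22.

22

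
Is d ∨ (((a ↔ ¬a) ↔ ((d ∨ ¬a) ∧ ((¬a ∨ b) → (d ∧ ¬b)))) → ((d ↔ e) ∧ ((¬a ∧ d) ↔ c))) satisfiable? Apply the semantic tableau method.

Initial set: {T (d ∨ (((a ↔ ¬a) ↔ ((d ∨ ¬a) ∧ ((¬a ∨ b) → (d ∧ ¬b)))) → ((d ↔ e) ∧ ((¬a ∧ d) ↔ c))))}.
T (d ∨ (((a ↔ ¬a) ↔ ((d ∨ ¬a) ∧ ((¬a ∨ b) → (d ∧ ¬b)))) → ((d ↔ e) ∧ ((¬a ∧ d) ↔ c)))): β-rule — branch into T d  //  T (((a ↔ ¬a) ↔ ((d ∨ ¬a) ∧ ((¬a ∨ b) → (d ∧ ¬b)))) → ((d ↔ e) ∧ ((¬a ∧ d) ↔ c))).
  branch 1 (add T d):
    ○ open, literals {d=true}.
  branch 2 (add T (((a ↔ ¬a) ↔ ((d ∨ ¬a) ∧ ((¬a ∨ b) → (d ∧ ¬b)))) → ((d ↔ e) ∧ ((¬a ∧ d) ↔ c)))):
    T (((a ↔ ¬a) ↔ ((d ∨ ¬a) ∧ ((¬a ∨ b) → (d ∧ ¬b)))) → ((d ↔ e) ∧ ((¬a ∧ d) ↔ c))): β-rule — branch into F ((a ↔ ¬a) ↔ ((d ∨ ¬a) ∧ ((¬a ∨ b) → (d ∧ ¬b))))  //  T ((d ↔ e) ∧ ((¬a ∧ d) ↔ c)).
      branch 2.1 (add F ((a ↔ ¬a) ↔ ((d ∨ ¬a) ∧ ((¬a ∨ b) → (d ∧ ¬b))))):
        F ((a ↔ ¬a) ↔ ((d ∨ ¬a) ∧ ((¬a ∨ b) → (d ∧ ¬b)))): β-rule — branch into T (a ↔ ¬a), F ((d ∨ ¬a) ∧ ((¬a ∨ b) → (d ∧ ¬b)))  //  F (a ↔ ¬a), T ((d ∨ ¬a) ∧ ((¬a ∨ b) → (d ∧ ¬b))).
          branch 2.1.1 (add T (a ↔ ¬a), F ((d ∨ ¬a) ∧ ((¬a ∨ b) → (d ∧ ¬b)))):
            T (a ↔ ¬a): β-rule — branch into T a, T ¬a  //  F a, F ¬a.
              branch 2.1.1.1 (add T a, T ¬a):
                × closes — contains both a and ¬a.
              branch 2.1.1.2 (add F a, F ¬a):
                × closes — contains both a and ¬a.
          branch 2.1.2 (add F (a ↔ ¬a), T ((d ∨ ¬a) ∧ ((¬a ∨ b) → (d ∧ ¬b)))):
            T ((d ∨ ¬a) ∧ ((¬a ∨ b) → (d ∧ ¬b))): α-rule — add T (d ∨ ¬a), T ((¬a ∨ b) → (d ∧ ¬b)).
            F (a ↔ ¬a): β-rule — branch into T a, F ¬a  //  F a, T ¬a.
              branch 2.1.2.1 (add T a, F ¬a):
                T (d ∨ ¬a): β-rule — branch into T d  //  T ¬a.
                  branch 2.1.2.1.1 (add T d):
                    T ((¬a ∨ b) → (d ∧ ¬b)): β-rule — branch into F (¬a ∨ b)  //  T (d ∧ ¬b).
                      branch 2.1.2.1.1.1 (add F (¬a ∨ b)):
                        F (¬a ∨ b): α-rule — add F ¬a, F b.
                        ○ open, literals {a=true, b=false, d=true}.
                      branch 2.1.2.1.1.2 (add T (d ∧ ¬b)):
                        T (d ∧ ¬b): α-rule — add T d, T ¬b.
                        ○ open, literals {a=true, b=false, d=true}.
                  branch 2.1.2.1.2 (add T ¬a):
                    × closes — contains both a and ¬a.
              branch 2.1.2.2 (add F a, T ¬a):
                T (d ∨ ¬a): β-rule — branch into T d  //  T ¬a.
                  branch 2.1.2.2.1 (add T d):
                    T ((¬a ∨ b) → (d ∧ ¬b)): β-rule — branch into F (¬a ∨ b)  //  T (d ∧ ¬b).
                      branch 2.1.2.2.1.1 (add F (¬a ∨ b)):
                        F (¬a ∨ b): α-rule — add F ¬a, F b.
                        × closes — contains both a and ¬a.
                      branch 2.1.2.2.1.2 (add T (d ∧ ¬b)):
                        T (d ∧ ¬b): α-rule — add T d, T ¬b.
                        ○ open, literals {a=false, b=false, d=true}.
                  branch 2.1.2.2.2 (add T ¬a):
                    T ((¬a ∨ b) → (d ∧ ¬b)): β-rule — branch into F (¬a ∨ b)  //  T (d ∧ ¬b).
                      branch 2.1.2.2.2.1 (add F (¬a ∨ b)):
                        F (¬a ∨ b): α-rule — add F ¬a, F b.
                        × closes — contains both a and ¬a.
                      branch 2.1.2.2.2.2 (add T (d ∧ ¬b)):
                        T (d ∧ ¬b): α-rule — add T d, T ¬b.
                        ○ open, literals {a=false, b=false, d=true}.
      branch 2.2 (add T ((d ↔ e) ∧ ((¬a ∧ d) ↔ c))):
        T ((d ↔ e) ∧ ((¬a ∧ d) ↔ c)): α-rule — add T (d ↔ e), T ((¬a ∧ d) ↔ c).
        T (d ↔ e): β-rule — branch into T d, T e  //  F d, F e.
          branch 2.2.1 (add T d, T e):
            T ((¬a ∧ d) ↔ c): β-rule — branch into T (¬a ∧ d), T c  //  F (¬a ∧ d), F c.
              branch 2.2.1.1 (add T (¬a ∧ d), T c):
                T (¬a ∧ d): α-rule — add T ¬a, T d.
                ○ open, literals {a=false, c=true, d=true, e=true}.
              branch 2.2.1.2 (add F (¬a ∧ d), F c):
                F (¬a ∧ d): β-rule — branch into F ¬a  //  F d.
                  branch 2.2.1.2.1 (add F ¬a):
                    ○ open, literals {a=true, c=false, d=true, e=true}.
                  branch 2.2.1.2.2 (add F d):
                    × closes — contains both d and ¬d.
          branch 2.2.2 (add F d, F e):
            T ((¬a ∧ d) ↔ c): β-rule — branch into T (¬a ∧ d), T c  //  F (¬a ∧ d), F c.
              branch 2.2.2.1 (add T (¬a ∧ d), T c):
                T (¬a ∧ d): α-rule — add T ¬a, T d.
                × closes — contains both d and ¬d.
              branch 2.2.2.2 (add F (¬a ∧ d), F c):
                F (¬a ∧ d): β-rule — branch into F ¬a  //  F d.
                  branch 2.2.2.2.1 (add F ¬a):
                    ○ open, literals {a=true, c=false, d=false, e=false}.
                  branch 2.2.2.2.2 (add F d):
                    ○ open, literals {c=false, d=false, e=false}.
7 branches closed, 9 open.
An open branch gives a satisfying assignment: d=true.

Satisfiable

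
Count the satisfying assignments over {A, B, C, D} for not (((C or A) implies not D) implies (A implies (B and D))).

4

Initial set: {T not (((C or A) implies not D) implies (A implies (B and D)))}.
T not (((C or A) implies not D) implies (A implies (B and D))): α-rule — add T ((C or A) implies not D), F (A implies (B and D)).
F (A implies (B and D)): α-rule — add T A, F (B and D).
T ((C or A) implies not D): β-rule — branch into F (C or A)  //  T not D.
  branch 1 (add F (C or A)):
    F (C or A): α-rule — add F C, F A.
    × closes — contains both A and not A.
  branch 2 (add T not D):
    F (B and D): β-rule — branch into F B  //  F D.
      branch 2.1 (add F B):
        ○ open, literals {A=true, B=false, D=false}.
      branch 2.2 (add F D):
        ○ open, literals {A=true, D=false}.
1 branch closed, 2 open.
Each open branch fixes some atoms; the unmentioned ones are free. Counting distinct full assignments: branch {A=true, B=false, D=false} (C) contributes 2 new; branch {A=true, D=false} (B, C) contributes 2 new. Total: 4.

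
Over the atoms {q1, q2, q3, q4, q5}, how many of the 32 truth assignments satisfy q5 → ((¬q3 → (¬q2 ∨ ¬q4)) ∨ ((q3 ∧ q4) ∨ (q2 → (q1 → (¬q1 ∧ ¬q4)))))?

Initial set: {(q5 → ((¬q3 → (¬q2 ∨ ¬q4)) ∨ ((q3 ∧ q4) ∨ (q2 → (q1 → (¬q1 ∧ ¬q4))))))}.
(q5 → ((¬q3 → (¬q2 ∨ ¬q4)) ∨ ((q3 ∧ q4) ∨ (q2 → (q1 → (¬q1 ∧ ¬q4)))))): β-rule — branch into ¬q5  //  ((¬q3 → (¬q2 ∨ ¬q4)) ∨ ((q3 ∧ q4) ∨ (q2 → (q1 → (¬q1 ∧ ¬q4))))).
  branch 1 (add ¬q5):
    ○ open, literals {q5=0}.
  branch 2 (add ((¬q3 → (¬q2 ∨ ¬q4)) ∨ ((q3 ∧ q4) ∨ (q2 → (q1 → (¬q1 ∧ ¬q4)))))):
    ((¬q3 → (¬q2 ∨ ¬q4)) ∨ ((q3 ∧ q4) ∨ (q2 → (q1 → (¬q1 ∧ ¬q4))))): β-rule — branch into (¬q3 → (¬q2 ∨ ¬q4))  //  ((q3 ∧ q4) ∨ (q2 → (q1 → (¬q1 ∧ ¬q4)))).
      branch 2.1 (add (¬q3 → (¬q2 ∨ ¬q4))):
        (¬q3 → (¬q2 ∨ ¬q4)): β-rule — branch into ¬¬q3  //  (¬q2 ∨ ¬q4).
          branch 2.1.1 (add ¬¬q3):
            ○ open, literals {q3=1}.
          branch 2.1.2 (add (¬q2 ∨ ¬q4)):
            (¬q2 ∨ ¬q4): β-rule — branch into ¬q2  //  ¬q4.
              branch 2.1.2.1 (add ¬q2):
                ○ open, literals {q2=0}.
              branch 2.1.2.2 (add ¬q4):
                ○ open, literals {q4=0}.
      branch 2.2 (add ((q3 ∧ q4) ∨ (q2 → (q1 → (¬q1 ∧ ¬q4))))):
        ((q3 ∧ q4) ∨ (q2 → (q1 → (¬q1 ∧ ¬q4)))): β-rule — branch into (q3 ∧ q4)  //  (q2 → (q1 → (¬q1 ∧ ¬q4))).
          branch 2.2.1 (add (q3 ∧ q4)):
            (q3 ∧ q4): α-rule — add q3, q4.
            ○ open, literals {q3=1, q4=1}.
          branch 2.2.2 (add (q2 → (q1 → (¬q1 ∧ ¬q4)))):
            (q2 → (q1 → (¬q1 ∧ ¬q4))): β-rule — branch into ¬q2  //  (q1 → (¬q1 ∧ ¬q4)).
              branch 2.2.2.1 (add ¬q2):
                ○ open, literals {q2=0}.
              branch 2.2.2.2 (add (q1 → (¬q1 ∧ ¬q4))):
                (q1 → (¬q1 ∧ ¬q4)): β-rule — branch into ¬q1  //  (¬q1 ∧ ¬q4).
                  branch 2.2.2.2.1 (add ¬q1):
                    ○ open, literals {q1=0}.
                  branch 2.2.2.2.2 (add (¬q1 ∧ ¬q4)):
                    (¬q1 ∧ ¬q4): α-rule — add ¬q1, ¬q4.
                    ○ open, literals {q1=0, q4=0}.
0 branches closed, 8 open.
Each open branch fixes some atoms; the unmentioned ones are free. Counting distinct full assignments: branch {q5=0} (q1, q2, q3, q4) contributes 16 new; branch {q3=1} (q1, q2, q4, q5) contributes 8 new; branch {q2=0} (q1, q3, q4, q5) contributes 4 new; branch {q4=0} (q1, q2, q3, q5) contributes 2 new; branch {q3=1, q4=1} (q1, q2, q5) contributes 0 new; branch {q2=0} (q1, q3, q4, q5) contributes 0 new; branch {q1=0} (q2, q3, q4, q5) contributes 1 new; branch {q1=0, q4=0} (q2, q3, q5) contributes 0 new. Total: 31.

31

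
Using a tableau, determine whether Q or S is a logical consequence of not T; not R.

No

Initial set: {T not T; T not R; F (Q or S)}.
F (Q or S): α-rule — add F Q, F S.
○ open, literals {Q=0, R=0, S=0, T=0}.
0 branches closed, 1 open.
An open branch gives a countermodel: Q=0, R=0, S=0, T=0 (unmentioned atoms arbitrary); the premises hold there but the conclusion fails.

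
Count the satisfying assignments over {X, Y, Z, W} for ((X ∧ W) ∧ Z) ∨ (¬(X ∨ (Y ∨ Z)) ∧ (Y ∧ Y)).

2

Initial set: {(((X ∧ W) ∧ Z) ∨ (¬(X ∨ (Y ∨ Z)) ∧ (Y ∧ Y)))}.
(((X ∧ W) ∧ Z) ∨ (¬(X ∨ (Y ∨ Z)) ∧ (Y ∧ Y))): β-rule — branch into ((X ∧ W) ∧ Z)  //  (¬(X ∨ (Y ∨ Z)) ∧ (Y ∧ Y)).
  branch 1 (add ((X ∧ W) ∧ Z)):
    ((X ∧ W) ∧ Z): α-rule — add (X ∧ W), Z.
    (X ∧ W): α-rule — add X, W.
    ○ open, literals {W=T, X=T, Z=T}.
  branch 2 (add (¬(X ∨ (Y ∨ Z)) ∧ (Y ∧ Y))):
    (¬(X ∨ (Y ∨ Z)) ∧ (Y ∧ Y)): α-rule — add ¬(X ∨ (Y ∨ Z)), (Y ∧ Y).
    ¬(X ∨ (Y ∨ Z)): α-rule — add ¬X, ¬(Y ∨ Z).
    (Y ∧ Y): α-rule — add Y, Y.
    ¬(Y ∨ Z): α-rule — add ¬Y, ¬Z.
    × closes — contains both Y and ¬Y.
1 branch closed, 1 open.
Each open branch fixes some atoms; the unmentioned ones are free. Counting distinct full assignments: branch {W=T, X=T, Z=T} (Y) contributes 2 new. Total: 2.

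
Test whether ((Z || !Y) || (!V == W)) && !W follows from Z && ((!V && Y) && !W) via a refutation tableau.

Yes

Initial set: {(Z && ((!V && Y) && !W)); !(((Z || !Y) || (!V == W)) && !W)}.
(Z && ((!V && Y) && !W)): α-rule — add Z, ((!V && Y) && !W).
((!V && Y) && !W): α-rule — add (!V && Y), !W.
(!V && Y): α-rule — add !V, Y.
!(((Z || !Y) || (!V == W)) && !W): β-rule — branch into !((Z || !Y) || (!V == W))  //  !!W.
  branch 1 (add !((Z || !Y) || (!V == W))):
    !((Z || !Y) || (!V == W)): α-rule — add !(Z || !Y), !(!V == W).
    !(Z || !Y): α-rule — add !Z, !!Y.
    × closes — contains both Z and !Z.
  branch 2 (add !!W):
    × closes — contains both W and !W.
All 2 branches close.
Every branch closed, so the premises entail the conclusion.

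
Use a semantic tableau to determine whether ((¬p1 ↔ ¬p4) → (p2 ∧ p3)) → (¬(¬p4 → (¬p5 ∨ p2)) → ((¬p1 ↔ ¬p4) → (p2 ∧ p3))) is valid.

Valid

Assume the negation and expand:
Initial set: {F (((¬p1 ↔ ¬p4) → (p2 ∧ p3)) → (¬(¬p4 → (¬p5 ∨ p2)) → ((¬p1 ↔ ¬p4) → (p2 ∧ p3))))}.
F (((¬p1 ↔ ¬p4) → (p2 ∧ p3)) → (¬(¬p4 → (¬p5 ∨ p2)) → ((¬p1 ↔ ¬p4) → (p2 ∧ p3)))): α-rule — add T ((¬p1 ↔ ¬p4) → (p2 ∧ p3)), F (¬(¬p4 → (¬p5 ∨ p2)) → ((¬p1 ↔ ¬p4) → (p2 ∧ p3))).
F (¬(¬p4 → (¬p5 ∨ p2)) → ((¬p1 ↔ ¬p4) → (p2 ∧ p3))): α-rule — add T ¬(¬p4 → (¬p5 ∨ p2)), F ((¬p1 ↔ ¬p4) → (p2 ∧ p3)).
T ¬(¬p4 → (¬p5 ∨ p2)): α-rule — add T ¬p4, F (¬p5 ∨ p2).
F ((¬p1 ↔ ¬p4) → (p2 ∧ p3)): α-rule — add T (¬p1 ↔ ¬p4), F (p2 ∧ p3).
F (¬p5 ∨ p2): α-rule — add F ¬p5, F p2.
T ((¬p1 ↔ ¬p4) → (p2 ∧ p3)): β-rule — branch into F (¬p1 ↔ ¬p4)  //  T (p2 ∧ p3).
  branch 1 (add F (¬p1 ↔ ¬p4)):
    T (¬p1 ↔ ¬p4): β-rule — branch into T ¬p1, T ¬p4  //  F ¬p1, F ¬p4.
      branch 1.1 (add T ¬p1, T ¬p4):
        F (p2 ∧ p3): β-rule — branch into F p2  //  F p3.
          branch 1.1.1 (add F p2):
            F (¬p1 ↔ ¬p4): β-rule — branch into T ¬p1, F ¬p4  //  F ¬p1, T ¬p4.
              branch 1.1.1.1 (add T ¬p1, F ¬p4):
                × closes — contains both p4 and ¬p4.
              branch 1.1.1.2 (add F ¬p1, T ¬p4):
                × closes — contains both p1 and ¬p1.
          branch 1.1.2 (add F p3):
            F (¬p1 ↔ ¬p4): β-rule — branch into T ¬p1, F ¬p4  //  F ¬p1, T ¬p4.
              branch 1.1.2.1 (add T ¬p1, F ¬p4):
                × closes — contains both p4 and ¬p4.
              branch 1.1.2.2 (add F ¬p1, T ¬p4):
                × closes — contains both p1 and ¬p1.
      branch 1.2 (add F ¬p1, F ¬p4):
        × closes — contains both p4 and ¬p4.
  branch 2 (add T (p2 ∧ p3)):
    T (p2 ∧ p3): α-rule — add T p2, T p3.
    × closes — contains both p2 and ¬p2.
All 6 branches close.
Every branch closed, so the negation is unsatisfiable and the formula is valid.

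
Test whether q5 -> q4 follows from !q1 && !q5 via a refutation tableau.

Yes

Initial set: {(!q1 && !q5); !(q5 -> q4)}.
(!q1 && !q5): α-rule — add !q1, !q5.
!(q5 -> q4): α-rule — add q5, !q4.
× closes — contains both q5 and !q5.
All 1 branch closes.
Every branch closed, so the premises entail the conclusion.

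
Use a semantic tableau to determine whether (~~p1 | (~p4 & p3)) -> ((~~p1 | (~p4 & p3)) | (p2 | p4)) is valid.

Valid

Assume the negation and expand:
Initial set: {~((~~p1 | (~p4 & p3)) -> ((~~p1 | (~p4 & p3)) | (p2 | p4)))}.
~((~~p1 | (~p4 & p3)) -> ((~~p1 | (~p4 & p3)) | (p2 | p4))): α-rule — add (~~p1 | (~p4 & p3)), ~((~~p1 | (~p4 & p3)) | (p2 | p4)).
~((~~p1 | (~p4 & p3)) | (p2 | p4)): α-rule — add ~(~~p1 | (~p4 & p3)), ~(p2 | p4).
~(~~p1 | (~p4 & p3)): α-rule — add ~~~p1, ~(~p4 & p3).
~(p2 | p4): α-rule — add ~p2, ~p4.
~~~p1: drop double negation, giving ~p1.
(~~p1 | (~p4 & p3)): β-rule — branch into ~~p1  //  (~p4 & p3).
  branch 1 (add ~~p1):
    ~~p1: drop double negation, giving p1.
    × closes — contains both p1 and ~p1.
  branch 2 (add (~p4 & p3)):
    (~p4 & p3): α-rule — add ~p4, p3.
    ~(~p4 & p3): β-rule — branch into ~~p4  //  ~p3.
      branch 2.1 (add ~~p4):
        × closes — contains both p4 and ~p4.
      branch 2.2 (add ~p3):
        × closes — contains both p3 and ~p3.
All 3 branches close.
Every branch closed, so the negation is unsatisfiable and the formula is valid.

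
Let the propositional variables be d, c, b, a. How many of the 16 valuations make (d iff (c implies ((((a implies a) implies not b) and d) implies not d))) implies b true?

14

Initial set: {T ((d iff (c implies ((((a implies a) implies not b) and d) implies not d))) implies b)}.
T ((d iff (c implies ((((a implies a) implies not b) and d) implies not d))) implies b): β-rule — branch into F (d iff (c implies ((((a implies a) implies not b) and d) implies not d)))  //  T b.
  branch 1 (add F (d iff (c implies ((((a implies a) implies not b) and d) implies not d)))):
    F (d iff (c implies ((((a implies a) implies not b) and d) implies not d))): β-rule — branch into T d, F (c implies ((((a implies a) implies not b) and d) implies not d))  //  F d, T (c implies ((((a implies a) implies not b) and d) implies not d)).
      branch 1.1 (add T d, F (c implies ((((a implies a) implies not b) and d) implies not d))):
        F (c implies ((((a implies a) implies not b) and d) implies not d)): α-rule — add T c, F ((((a implies a) implies not b) and d) implies not d).
        F ((((a implies a) implies not b) and d) implies not d): α-rule — add T (((a implies a) implies not b) and d), F not d.
        T (((a implies a) implies not b) and d): α-rule — add T ((a implies a) implies not b), T d.
        T ((a implies a) implies not b): β-rule — branch into F (a implies a)  //  T not b.
          branch 1.1.1 (add F (a implies a)):
            F (a implies a): α-rule — add T a, F a.
            × closes — contains both a and not a.
          branch 1.1.2 (add T not b):
            ○ open, literals {b=0, c=1, d=1}.
      branch 1.2 (add F d, T (c implies ((((a implies a) implies not b) and d) implies not d))):
        T (c implies ((((a implies a) implies not b) and d) implies not d)): β-rule — branch into F c  //  T ((((a implies a) implies not b) and d) implies not d).
          branch 1.2.1 (add F c):
            ○ open, literals {c=0, d=0}.
          branch 1.2.2 (add T ((((a implies a) implies not b) and d) implies not d)):
            T ((((a implies a) implies not b) and d) implies not d): β-rule — branch into F (((a implies a) implies not b) and d)  //  T not d.
              branch 1.2.2.1 (add F (((a implies a) implies not b) and d)):
                F (((a implies a) implies not b) and d): β-rule — branch into F ((a implies a) implies not b)  //  F d.
                  branch 1.2.2.1.1 (add F ((a implies a) implies not b)):
                    F ((a implies a) implies not b): α-rule — add T (a implies a), F not b.
                    T (a implies a): β-rule — branch into F a  //  T a.
                      branch 1.2.2.1.1.1 (add F a):
                        ○ open, literals {a=0, b=1, d=0}.
                      branch 1.2.2.1.1.2 (add T a):
                        ○ open, literals {a=1, b=1, d=0}.
                  branch 1.2.2.1.2 (add F d):
                    ○ open, literals {d=0}.
              branch 1.2.2.2 (add T not d):
                ○ open, literals {d=0}.
  branch 2 (add T b):
    ○ open, literals {b=1}.
1 branch closed, 7 open.
Each open branch fixes some atoms; the unmentioned ones are free. Counting distinct full assignments: branch {b=0, c=1, d=1} (a) contributes 2 new; branch {c=0, d=0} (b, a) contributes 4 new; branch {a=0, b=1, d=0} (c) contributes 1 new; branch {a=1, b=1, d=0} (c) contributes 1 new; branch {d=0} (c, b, a) contributes 2 new; branch {d=0} (c, b, a) contributes 0 new; branch {b=1} (d, c, a) contributes 4 new. Total: 14.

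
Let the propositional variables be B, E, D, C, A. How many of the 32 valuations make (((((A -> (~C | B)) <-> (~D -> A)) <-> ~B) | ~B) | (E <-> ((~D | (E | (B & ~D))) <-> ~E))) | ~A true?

26

Initial set: {((((((A -> (~C | B)) <-> (~D -> A)) <-> ~B) | ~B) | (E <-> ((~D | (E | (B & ~D))) <-> ~E))) | ~A)}.
((((((A -> (~C | B)) <-> (~D -> A)) <-> ~B) | ~B) | (E <-> ((~D | (E | (B & ~D))) <-> ~E))) | ~A): β-rule — branch into (((((A -> (~C | B)) <-> (~D -> A)) <-> ~B) | ~B) | (E <-> ((~D | (E | (B & ~D))) <-> ~E)))  //  ~A.
  branch 1 (add (((((A -> (~C | B)) <-> (~D -> A)) <-> ~B) | ~B) | (E <-> ((~D | (E | (B & ~D))) <-> ~E)))):
    (((((A -> (~C | B)) <-> (~D -> A)) <-> ~B) | ~B) | (E <-> ((~D | (E | (B & ~D))) <-> ~E))): β-rule — branch into ((((A -> (~C | B)) <-> (~D -> A)) <-> ~B) | ~B)  //  (E <-> ((~D | (E | (B & ~D))) <-> ~E)).
      branch 1.1 (add ((((A -> (~C | B)) <-> (~D -> A)) <-> ~B) | ~B)):
        ((((A -> (~C | B)) <-> (~D -> A)) <-> ~B) | ~B): β-rule — branch into (((A -> (~C | B)) <-> (~D -> A)) <-> ~B)  //  ~B.
          branch 1.1.1 (add (((A -> (~C | B)) <-> (~D -> A)) <-> ~B)):
            (((A -> (~C | B)) <-> (~D -> A)) <-> ~B): β-rule — branch into ((A -> (~C | B)) <-> (~D -> A)), ~B  //  ~((A -> (~C | B)) <-> (~D -> A)), ~~B.
              branch 1.1.1.1 (add ((A -> (~C | B)) <-> (~D -> A)), ~B):
                ((A -> (~C | B)) <-> (~D -> A)): β-rule — branch into (A -> (~C | B)), (~D -> A)  //  ~(A -> (~C | B)), ~(~D -> A).
                  branch 1.1.1.1.1 (add (A -> (~C | B)), (~D -> A)):
                    (A -> (~C | B)): β-rule — branch into ~A  //  (~C | B).
                      branch 1.1.1.1.1.1 (add ~A):
                        (~D -> A): β-rule — branch into ~~D  //  A.
                          branch 1.1.1.1.1.1.1 (add ~~D):
                            ○ open, literals {A=F, B=F, D=T}.
                          branch 1.1.1.1.1.1.2 (add A):
                            × closes — contains both A and ~A.
                      branch 1.1.1.1.1.2 (add (~C | B)):
                        (~D -> A): β-rule — branch into ~~D  //  A.
                          branch 1.1.1.1.1.2.1 (add ~~D):
                            (~C | B): β-rule — branch into ~C  //  B.
                              branch 1.1.1.1.1.2.1.1 (add ~C):
                                ○ open, literals {B=F, C=F, D=T}.
                              branch 1.1.1.1.1.2.1.2 (add B):
                                × closes — contains both B and ~B.
                          branch 1.1.1.1.1.2.2 (add A):
                            (~C | B): β-rule — branch into ~C  //  B.
                              branch 1.1.1.1.1.2.2.1 (add ~C):
                                ○ open, literals {A=T, B=F, C=F}.
                              branch 1.1.1.1.1.2.2.2 (add B):
                                × closes — contains both B and ~B.
                  branch 1.1.1.1.2 (add ~(A -> (~C | B)), ~(~D -> A)):
                    ~(A -> (~C | B)): α-rule — add A, ~(~C | B).
                    ~(~D -> A): α-rule — add ~D, ~A.
                    × closes — contains both A and ~A.
              branch 1.1.1.2 (add ~((A -> (~C | B)) <-> (~D -> A)), ~~B):
                ~((A -> (~C | B)) <-> (~D -> A)): β-rule — branch into (A -> (~C | B)), ~(~D -> A)  //  ~(A -> (~C | B)), (~D -> A).
                  branch 1.1.1.2.1 (add (A -> (~C | B)), ~(~D -> A)):
                    ~(~D -> A): α-rule — add ~D, ~A.
                    (A -> (~C | B)): β-rule — branch into ~A  //  (~C | B).
                      branch 1.1.1.2.1.1 (add ~A):
                        ○ open, literals {A=F, B=T, D=F}.
                      branch 1.1.1.2.1.2 (add (~C | B)):
                        (~C | B): β-rule — branch into ~C  //  B.
                          branch 1.1.1.2.1.2.1 (add ~C):
                            ○ open, literals {A=F, B=T, C=F, D=F}.
                          branch 1.1.1.2.1.2.2 (add B):
                            ○ open, literals {A=F, B=T, D=F}.
                  branch 1.1.1.2.2 (add ~(A -> (~C | B)), (~D -> A)):
                    ~(A -> (~C | B)): α-rule — add A, ~(~C | B).
                    ~(~C | B): α-rule — add ~~C, ~B.
                    × closes — contains both B and ~B.
          branch 1.1.2 (add ~B):
            ○ open, literals {B=F}.
      branch 1.2 (add (E <-> ((~D | (E | (B & ~D))) <-> ~E))):
        (E <-> ((~D | (E | (B & ~D))) <-> ~E)): β-rule — branch into E, ((~D | (E | (B & ~D))) <-> ~E)  //  ~E, ~((~D | (E | (B & ~D))) <-> ~E).
          branch 1.2.1 (add E, ((~D | (E | (B & ~D))) <-> ~E)):
            ((~D | (E | (B & ~D))) <-> ~E): β-rule — branch into (~D | (E | (B & ~D))), ~E  //  ~(~D | (E | (B & ~D))), ~~E.
              branch 1.2.1.1 (add (~D | (E | (B & ~D))), ~E):
                × closes — contains both E and ~E.
              branch 1.2.1.2 (add ~(~D | (E | (B & ~D))), ~~E):
                ~(~D | (E | (B & ~D))): α-rule — add ~~D, ~(E | (B & ~D)).
                ~(E | (B & ~D)): α-rule — add ~E, ~(B & ~D).
                × closes — contains both E and ~E.
          branch 1.2.2 (add ~E, ~((~D | (E | (B & ~D))) <-> ~E)):
            ~((~D | (E | (B & ~D))) <-> ~E): β-rule — branch into (~D | (E | (B & ~D))), ~~E  //  ~(~D | (E | (B & ~D))), ~E.
              branch 1.2.2.1 (add (~D | (E | (B & ~D))), ~~E):
                × closes — contains both E and ~E.
              branch 1.2.2.2 (add ~(~D | (E | (B & ~D))), ~E):
                ~(~D | (E | (B & ~D))): α-rule — add ~~D, ~(E | (B & ~D)).
                ~(E | (B & ~D)): α-rule — add ~E, ~(B & ~D).
                ~(B & ~D): β-rule — branch into ~B  //  ~~D.
                  branch 1.2.2.2.1 (add ~B):
                    ○ open, literals {B=F, D=T, E=F}.
                  branch 1.2.2.2.2 (add ~~D):
                    ○ open, literals {D=T, E=F}.
  branch 2 (add ~A):
    ○ open, literals {A=F}.
8 branches closed, 10 open.
Each open branch fixes some atoms; the unmentioned ones are free. Counting distinct full assignments: branch {A=F, B=F, D=T} (E, C) contributes 4 new; branch {B=F, C=F, D=T} (E, A) contributes 2 new; branch {A=T, B=F, C=F} (E, D) contributes 2 new; branch {A=F, B=T, D=F} (E, C) contributes 4 new; branch {A=F, B=T, C=F, D=F} (E) contributes 0 new; branch {A=F, B=T, D=F} (E, C) contributes 0 new; branch {B=F} (E, D, C, A) contributes 8 new; branch {B=F, D=T, E=F} (C, A) contributes 0 new; branch {D=T, E=F} (B, C, A) contributes 4 new; branch {A=F} (B, E, D, C) contributes 2 new. Total: 26.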